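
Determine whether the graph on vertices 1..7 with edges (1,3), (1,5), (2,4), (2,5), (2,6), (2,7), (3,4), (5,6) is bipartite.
No (odd cycle of length 5: 2 -> 5 -> 1 -> 3 -> 4 -> 2)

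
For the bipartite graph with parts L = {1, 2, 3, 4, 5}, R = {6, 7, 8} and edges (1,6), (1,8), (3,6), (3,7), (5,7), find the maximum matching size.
3 (matching: (1,8), (3,6), (5,7); upper bound min(|L|,|R|) = min(5,3) = 3)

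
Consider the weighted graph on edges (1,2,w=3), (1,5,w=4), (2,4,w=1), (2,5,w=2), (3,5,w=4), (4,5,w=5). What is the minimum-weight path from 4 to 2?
1 (path: 4 -> 2; weights 1 = 1)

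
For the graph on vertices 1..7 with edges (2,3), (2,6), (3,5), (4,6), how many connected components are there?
3 (components: {1}, {2, 3, 4, 5, 6}, {7})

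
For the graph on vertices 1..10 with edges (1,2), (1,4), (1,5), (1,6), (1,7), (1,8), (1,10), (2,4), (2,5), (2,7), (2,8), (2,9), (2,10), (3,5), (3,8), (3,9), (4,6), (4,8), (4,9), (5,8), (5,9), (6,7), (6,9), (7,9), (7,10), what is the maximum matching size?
5 (matching: (1,6), (2,5), (3,9), (4,8), (7,10); upper bound floor(n/2) = floor(10/2) = 5)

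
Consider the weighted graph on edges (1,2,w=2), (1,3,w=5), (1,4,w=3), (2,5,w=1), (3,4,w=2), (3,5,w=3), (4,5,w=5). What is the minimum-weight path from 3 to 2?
4 (path: 3 -> 5 -> 2; weights 3 + 1 = 4)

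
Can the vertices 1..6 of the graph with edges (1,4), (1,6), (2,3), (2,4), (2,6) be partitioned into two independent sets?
Yes. Partition: {1, 2, 5}, {3, 4, 6}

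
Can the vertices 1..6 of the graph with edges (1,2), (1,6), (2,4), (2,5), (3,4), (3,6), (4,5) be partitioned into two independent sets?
No (odd cycle of length 5: 3 -> 6 -> 1 -> 2 -> 4 -> 3)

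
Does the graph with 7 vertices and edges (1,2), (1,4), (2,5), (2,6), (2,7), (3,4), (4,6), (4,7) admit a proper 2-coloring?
Yes. Partition: {1, 3, 5, 6, 7}, {2, 4}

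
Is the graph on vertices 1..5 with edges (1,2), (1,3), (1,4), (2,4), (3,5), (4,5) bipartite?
No (odd cycle of length 3: 2 -> 1 -> 4 -> 2)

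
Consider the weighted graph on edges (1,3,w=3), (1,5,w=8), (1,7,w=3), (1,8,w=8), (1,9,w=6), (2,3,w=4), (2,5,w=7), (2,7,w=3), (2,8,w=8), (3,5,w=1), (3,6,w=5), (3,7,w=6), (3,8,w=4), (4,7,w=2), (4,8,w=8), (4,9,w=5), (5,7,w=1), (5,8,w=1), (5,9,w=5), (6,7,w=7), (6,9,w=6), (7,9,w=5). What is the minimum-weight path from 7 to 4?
2 (path: 7 -> 4; weights 2 = 2)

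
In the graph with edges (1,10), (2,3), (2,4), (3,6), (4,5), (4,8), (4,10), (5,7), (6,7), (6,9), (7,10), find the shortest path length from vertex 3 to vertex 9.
2 (path: 3 -> 6 -> 9, 2 edges)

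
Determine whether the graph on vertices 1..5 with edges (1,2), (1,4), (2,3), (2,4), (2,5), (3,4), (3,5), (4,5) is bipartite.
No (odd cycle of length 3: 2 -> 1 -> 4 -> 2)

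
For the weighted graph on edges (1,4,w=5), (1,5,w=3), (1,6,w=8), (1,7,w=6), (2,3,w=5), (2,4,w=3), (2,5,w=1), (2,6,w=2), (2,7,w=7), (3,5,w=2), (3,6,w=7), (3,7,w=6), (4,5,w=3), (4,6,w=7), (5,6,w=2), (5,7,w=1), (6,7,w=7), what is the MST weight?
12 (MST edges: (1,5,w=3), (2,4,w=3), (2,5,w=1), (2,6,w=2), (3,5,w=2), (5,7,w=1); sum of weights 3 + 3 + 1 + 2 + 2 + 1 = 12)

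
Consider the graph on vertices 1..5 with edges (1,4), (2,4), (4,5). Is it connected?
No, it has 2 components: {1, 2, 4, 5}, {3}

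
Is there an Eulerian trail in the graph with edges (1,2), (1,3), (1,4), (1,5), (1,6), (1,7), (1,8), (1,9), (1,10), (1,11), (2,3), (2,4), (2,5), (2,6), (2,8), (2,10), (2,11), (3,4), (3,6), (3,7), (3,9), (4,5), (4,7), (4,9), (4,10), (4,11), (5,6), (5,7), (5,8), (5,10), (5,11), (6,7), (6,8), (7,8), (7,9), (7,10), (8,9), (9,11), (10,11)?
Yes — and in fact it has an Eulerian circuit (the graph is connected and all 11 vertices have even degree)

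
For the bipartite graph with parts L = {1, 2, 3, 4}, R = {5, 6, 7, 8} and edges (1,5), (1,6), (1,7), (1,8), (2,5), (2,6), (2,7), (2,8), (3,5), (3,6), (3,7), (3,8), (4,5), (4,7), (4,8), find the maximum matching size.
4 (matching: (1,8), (2,7), (3,6), (4,5); upper bound min(|L|,|R|) = min(4,4) = 4)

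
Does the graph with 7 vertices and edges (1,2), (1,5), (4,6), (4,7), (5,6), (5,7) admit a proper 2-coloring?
Yes. Partition: {1, 3, 6, 7}, {2, 4, 5}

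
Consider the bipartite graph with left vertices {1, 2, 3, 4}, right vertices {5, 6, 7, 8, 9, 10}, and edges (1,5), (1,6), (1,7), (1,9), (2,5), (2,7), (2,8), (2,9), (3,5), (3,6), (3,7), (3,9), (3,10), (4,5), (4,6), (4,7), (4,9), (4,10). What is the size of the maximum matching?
4 (matching: (1,9), (2,8), (3,10), (4,7); upper bound min(|L|,|R|) = min(4,6) = 4)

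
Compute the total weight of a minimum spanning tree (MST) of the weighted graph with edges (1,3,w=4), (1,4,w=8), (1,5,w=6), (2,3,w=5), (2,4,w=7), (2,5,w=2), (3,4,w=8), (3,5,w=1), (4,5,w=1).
8 (MST edges: (1,3,w=4), (2,5,w=2), (3,5,w=1), (4,5,w=1); sum of weights 4 + 2 + 1 + 1 = 8)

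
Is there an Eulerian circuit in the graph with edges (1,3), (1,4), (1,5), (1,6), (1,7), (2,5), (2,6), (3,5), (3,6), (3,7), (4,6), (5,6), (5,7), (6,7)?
No (2 vertices have odd degree: {1, 5}; Eulerian circuit requires 0)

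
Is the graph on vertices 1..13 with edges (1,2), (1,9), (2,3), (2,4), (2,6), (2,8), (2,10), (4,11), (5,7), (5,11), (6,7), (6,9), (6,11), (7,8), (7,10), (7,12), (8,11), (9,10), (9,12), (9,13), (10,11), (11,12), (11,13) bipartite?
Yes. Partition: {1, 3, 4, 5, 6, 8, 10, 12, 13}, {2, 7, 9, 11}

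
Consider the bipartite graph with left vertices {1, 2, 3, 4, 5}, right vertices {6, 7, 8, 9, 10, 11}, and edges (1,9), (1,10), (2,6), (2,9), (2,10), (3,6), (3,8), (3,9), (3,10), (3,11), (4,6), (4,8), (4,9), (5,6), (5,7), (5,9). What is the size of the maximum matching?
5 (matching: (1,10), (2,9), (3,11), (4,8), (5,7); upper bound min(|L|,|R|) = min(5,6) = 5)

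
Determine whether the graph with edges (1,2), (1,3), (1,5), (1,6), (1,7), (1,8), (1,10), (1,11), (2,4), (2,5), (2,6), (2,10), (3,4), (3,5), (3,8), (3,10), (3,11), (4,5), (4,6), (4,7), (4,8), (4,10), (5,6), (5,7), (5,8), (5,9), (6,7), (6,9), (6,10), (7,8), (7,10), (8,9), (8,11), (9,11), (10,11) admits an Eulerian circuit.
No (6 vertices have odd degree: {2, 4, 6, 8, 10, 11}; Eulerian circuit requires 0)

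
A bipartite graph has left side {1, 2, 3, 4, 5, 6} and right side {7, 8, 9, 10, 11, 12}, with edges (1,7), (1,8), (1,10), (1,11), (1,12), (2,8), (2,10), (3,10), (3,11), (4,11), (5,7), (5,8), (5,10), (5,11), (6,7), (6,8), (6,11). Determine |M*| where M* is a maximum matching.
5 (matching: (1,12), (2,10), (3,11), (5,8), (6,7); upper bound min(|L|,|R|) = min(6,6) = 6)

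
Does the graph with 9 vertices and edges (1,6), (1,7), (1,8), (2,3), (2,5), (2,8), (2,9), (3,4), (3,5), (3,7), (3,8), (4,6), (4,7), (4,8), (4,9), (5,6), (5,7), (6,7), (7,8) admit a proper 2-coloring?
No (odd cycle of length 3: 7 -> 1 -> 6 -> 7)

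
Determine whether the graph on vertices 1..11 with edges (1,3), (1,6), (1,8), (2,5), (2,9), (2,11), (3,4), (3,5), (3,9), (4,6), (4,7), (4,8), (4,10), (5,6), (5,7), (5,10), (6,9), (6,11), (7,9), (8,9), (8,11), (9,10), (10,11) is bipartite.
Yes. Partition: {1, 4, 5, 9, 11}, {2, 3, 6, 7, 8, 10}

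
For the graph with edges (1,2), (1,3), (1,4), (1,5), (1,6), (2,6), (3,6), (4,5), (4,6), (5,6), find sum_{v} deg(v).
20 (handshake: sum of degrees = 2|E| = 2 x 10 = 20)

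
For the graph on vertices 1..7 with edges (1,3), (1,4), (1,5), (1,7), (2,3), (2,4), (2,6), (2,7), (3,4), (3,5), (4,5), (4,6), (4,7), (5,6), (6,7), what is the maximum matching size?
3 (matching: (1,4), (3,5), (6,7); upper bound floor(n/2) = floor(7/2) = 3)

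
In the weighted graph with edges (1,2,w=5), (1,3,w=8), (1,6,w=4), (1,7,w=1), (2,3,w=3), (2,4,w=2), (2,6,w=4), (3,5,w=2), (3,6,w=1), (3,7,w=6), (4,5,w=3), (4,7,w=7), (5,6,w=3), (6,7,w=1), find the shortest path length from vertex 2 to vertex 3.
3 (path: 2 -> 3; weights 3 = 3)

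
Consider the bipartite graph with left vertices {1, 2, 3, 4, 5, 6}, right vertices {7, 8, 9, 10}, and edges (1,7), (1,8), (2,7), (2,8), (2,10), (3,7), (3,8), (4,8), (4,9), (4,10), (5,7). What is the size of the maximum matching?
4 (matching: (1,8), (2,10), (3,7), (4,9); upper bound min(|L|,|R|) = min(6,4) = 4)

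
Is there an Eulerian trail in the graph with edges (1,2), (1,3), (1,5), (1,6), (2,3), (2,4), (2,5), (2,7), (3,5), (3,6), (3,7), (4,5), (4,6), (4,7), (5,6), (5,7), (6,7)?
No (4 vertices have odd degree: {2, 3, 6, 7}; Eulerian path requires 0 or 2)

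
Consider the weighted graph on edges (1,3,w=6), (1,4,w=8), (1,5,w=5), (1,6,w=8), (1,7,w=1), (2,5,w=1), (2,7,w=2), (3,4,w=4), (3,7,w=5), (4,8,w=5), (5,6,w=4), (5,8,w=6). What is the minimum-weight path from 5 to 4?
11 (path: 5 -> 8 -> 4; weights 6 + 5 = 11)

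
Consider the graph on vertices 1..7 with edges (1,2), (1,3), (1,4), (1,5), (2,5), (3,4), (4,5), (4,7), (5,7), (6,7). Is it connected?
Yes (BFS from 1 visits [1, 2, 3, 4, 5, 7, 6] — all 7 vertices reached)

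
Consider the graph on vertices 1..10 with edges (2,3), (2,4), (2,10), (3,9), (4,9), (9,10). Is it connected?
No, it has 6 components: {1}, {2, 3, 4, 9, 10}, {5}, {6}, {7}, {8}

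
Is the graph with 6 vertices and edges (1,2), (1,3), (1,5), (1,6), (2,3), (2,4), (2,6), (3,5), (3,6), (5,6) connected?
Yes (BFS from 1 visits [1, 2, 3, 5, 6, 4] — all 6 vertices reached)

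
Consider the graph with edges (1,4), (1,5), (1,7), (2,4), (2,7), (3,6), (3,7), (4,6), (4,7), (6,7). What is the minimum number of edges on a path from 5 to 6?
3 (path: 5 -> 1 -> 7 -> 6, 3 edges)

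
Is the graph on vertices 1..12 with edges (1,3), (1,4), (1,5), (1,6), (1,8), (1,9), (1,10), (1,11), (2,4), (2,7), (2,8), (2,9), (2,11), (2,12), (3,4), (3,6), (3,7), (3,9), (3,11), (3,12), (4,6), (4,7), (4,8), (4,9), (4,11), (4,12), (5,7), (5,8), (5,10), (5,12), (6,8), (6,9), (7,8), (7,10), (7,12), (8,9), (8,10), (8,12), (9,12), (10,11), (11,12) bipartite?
No (odd cycle of length 3: 11 -> 1 -> 3 -> 11)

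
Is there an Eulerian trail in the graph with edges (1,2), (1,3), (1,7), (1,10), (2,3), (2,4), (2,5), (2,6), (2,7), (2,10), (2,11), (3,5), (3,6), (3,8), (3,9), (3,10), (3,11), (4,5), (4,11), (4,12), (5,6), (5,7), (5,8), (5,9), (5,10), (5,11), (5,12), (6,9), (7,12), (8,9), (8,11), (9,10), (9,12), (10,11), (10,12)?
Yes (the graph is connected and exactly 2 vertices have odd degree: {10, 12}; any Eulerian path must start and end at those)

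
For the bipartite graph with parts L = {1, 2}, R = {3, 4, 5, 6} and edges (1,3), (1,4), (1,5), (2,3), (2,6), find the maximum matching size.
2 (matching: (1,5), (2,6); upper bound min(|L|,|R|) = min(2,4) = 2)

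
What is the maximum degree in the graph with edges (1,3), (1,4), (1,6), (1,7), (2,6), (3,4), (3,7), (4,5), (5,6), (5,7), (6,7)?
4 (attained at vertices 1, 6, 7)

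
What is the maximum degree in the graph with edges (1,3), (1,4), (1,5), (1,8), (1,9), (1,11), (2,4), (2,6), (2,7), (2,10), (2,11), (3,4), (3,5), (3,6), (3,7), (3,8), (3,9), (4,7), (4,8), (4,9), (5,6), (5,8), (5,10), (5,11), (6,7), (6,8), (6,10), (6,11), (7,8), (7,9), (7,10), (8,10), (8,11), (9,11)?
8 (attained at vertex 8)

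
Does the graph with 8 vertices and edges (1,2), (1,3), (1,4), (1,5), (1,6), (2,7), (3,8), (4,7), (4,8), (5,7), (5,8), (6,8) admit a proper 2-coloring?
Yes. Partition: {1, 7, 8}, {2, 3, 4, 5, 6}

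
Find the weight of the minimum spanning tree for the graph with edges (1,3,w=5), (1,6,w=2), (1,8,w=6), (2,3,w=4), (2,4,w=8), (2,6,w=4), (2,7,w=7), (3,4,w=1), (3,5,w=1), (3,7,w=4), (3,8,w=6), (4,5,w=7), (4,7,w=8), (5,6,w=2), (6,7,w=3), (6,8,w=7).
19 (MST edges: (1,6,w=2), (1,8,w=6), (2,3,w=4), (3,4,w=1), (3,5,w=1), (5,6,w=2), (6,7,w=3); sum of weights 2 + 6 + 4 + 1 + 1 + 2 + 3 = 19)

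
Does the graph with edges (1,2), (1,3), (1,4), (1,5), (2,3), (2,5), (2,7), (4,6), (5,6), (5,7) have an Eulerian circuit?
Yes (the graph is connected and all 7 vertices have even degree)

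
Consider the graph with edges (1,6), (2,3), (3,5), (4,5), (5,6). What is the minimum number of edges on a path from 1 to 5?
2 (path: 1 -> 6 -> 5, 2 edges)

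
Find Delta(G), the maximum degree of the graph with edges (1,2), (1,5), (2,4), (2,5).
3 (attained at vertex 2)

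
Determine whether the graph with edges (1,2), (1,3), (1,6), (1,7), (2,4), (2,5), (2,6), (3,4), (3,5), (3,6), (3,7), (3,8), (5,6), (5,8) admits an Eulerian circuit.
Yes (the graph is connected and all 8 vertices have even degree)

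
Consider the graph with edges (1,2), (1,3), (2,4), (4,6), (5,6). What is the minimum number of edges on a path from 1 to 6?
3 (path: 1 -> 2 -> 4 -> 6, 3 edges)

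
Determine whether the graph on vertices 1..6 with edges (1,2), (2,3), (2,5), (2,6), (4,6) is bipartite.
Yes. Partition: {1, 3, 5, 6}, {2, 4}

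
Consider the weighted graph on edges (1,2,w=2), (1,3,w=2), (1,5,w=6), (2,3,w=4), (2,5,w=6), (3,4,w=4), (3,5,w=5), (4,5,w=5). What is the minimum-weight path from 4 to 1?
6 (path: 4 -> 3 -> 1; weights 4 + 2 = 6)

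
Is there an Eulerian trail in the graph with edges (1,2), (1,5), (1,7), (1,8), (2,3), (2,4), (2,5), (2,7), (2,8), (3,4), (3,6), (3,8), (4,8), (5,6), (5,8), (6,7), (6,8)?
Yes (the graph is connected and exactly 2 vertices have odd degree: {4, 7}; any Eulerian path must start and end at those)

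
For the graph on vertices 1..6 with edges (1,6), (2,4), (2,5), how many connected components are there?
3 (components: {1, 6}, {2, 4, 5}, {3})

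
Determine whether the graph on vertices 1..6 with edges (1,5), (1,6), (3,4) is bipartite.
Yes. Partition: {1, 2, 3}, {4, 5, 6}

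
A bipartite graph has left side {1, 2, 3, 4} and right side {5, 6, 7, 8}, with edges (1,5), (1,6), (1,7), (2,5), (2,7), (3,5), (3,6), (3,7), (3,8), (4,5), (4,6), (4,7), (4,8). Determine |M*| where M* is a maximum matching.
4 (matching: (1,7), (2,5), (3,8), (4,6); upper bound min(|L|,|R|) = min(4,4) = 4)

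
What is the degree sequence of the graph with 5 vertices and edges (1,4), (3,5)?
[1, 1, 1, 1, 0] (degrees: deg(1)=1, deg(2)=0, deg(3)=1, deg(4)=1, deg(5)=1)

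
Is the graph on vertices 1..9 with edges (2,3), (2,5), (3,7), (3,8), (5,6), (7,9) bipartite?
Yes. Partition: {1, 2, 4, 6, 7, 8}, {3, 5, 9}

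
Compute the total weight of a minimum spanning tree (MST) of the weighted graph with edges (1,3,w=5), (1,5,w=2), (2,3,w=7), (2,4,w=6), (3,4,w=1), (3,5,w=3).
12 (MST edges: (1,5,w=2), (2,4,w=6), (3,4,w=1), (3,5,w=3); sum of weights 2 + 6 + 1 + 3 = 12)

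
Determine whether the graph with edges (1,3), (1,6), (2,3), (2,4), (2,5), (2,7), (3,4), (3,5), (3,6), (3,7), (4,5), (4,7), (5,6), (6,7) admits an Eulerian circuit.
Yes (the graph is connected and all 7 vertices have even degree)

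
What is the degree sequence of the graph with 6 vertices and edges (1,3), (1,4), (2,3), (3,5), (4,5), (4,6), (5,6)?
[3, 3, 3, 2, 2, 1] (degrees: deg(1)=2, deg(2)=1, deg(3)=3, deg(4)=3, deg(5)=3, deg(6)=2)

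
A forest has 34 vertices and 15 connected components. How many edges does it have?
19 (Each of the 15 component trees on V_i vertices has V_i - 1 edges; summing gives V - C = 34 - 15 = 19)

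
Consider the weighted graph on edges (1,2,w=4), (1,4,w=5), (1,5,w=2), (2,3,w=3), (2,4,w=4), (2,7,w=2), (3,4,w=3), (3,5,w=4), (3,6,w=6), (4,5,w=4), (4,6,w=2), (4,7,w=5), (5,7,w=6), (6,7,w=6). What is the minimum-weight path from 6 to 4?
2 (path: 6 -> 4; weights 2 = 2)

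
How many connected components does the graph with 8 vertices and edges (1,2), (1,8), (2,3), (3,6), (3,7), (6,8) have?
3 (components: {1, 2, 3, 6, 7, 8}, {4}, {5})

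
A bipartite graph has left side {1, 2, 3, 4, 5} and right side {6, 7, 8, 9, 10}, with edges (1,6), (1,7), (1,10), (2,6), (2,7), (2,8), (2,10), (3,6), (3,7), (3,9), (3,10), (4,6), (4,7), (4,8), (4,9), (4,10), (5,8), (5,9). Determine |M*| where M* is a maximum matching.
5 (matching: (1,10), (2,8), (3,6), (4,7), (5,9); upper bound min(|L|,|R|) = min(5,5) = 5)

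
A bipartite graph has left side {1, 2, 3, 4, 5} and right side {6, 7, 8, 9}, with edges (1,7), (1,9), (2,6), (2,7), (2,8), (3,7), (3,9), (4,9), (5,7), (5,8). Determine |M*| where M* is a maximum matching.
4 (matching: (1,9), (2,6), (3,7), (5,8); upper bound min(|L|,|R|) = min(5,4) = 4)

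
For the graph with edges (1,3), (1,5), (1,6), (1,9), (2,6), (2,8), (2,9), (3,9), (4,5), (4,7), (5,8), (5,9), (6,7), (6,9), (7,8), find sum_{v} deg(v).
30 (handshake: sum of degrees = 2|E| = 2 x 15 = 30)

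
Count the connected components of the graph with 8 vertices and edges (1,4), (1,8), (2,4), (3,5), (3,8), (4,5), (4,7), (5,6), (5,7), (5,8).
1 (components: {1, 2, 3, 4, 5, 6, 7, 8})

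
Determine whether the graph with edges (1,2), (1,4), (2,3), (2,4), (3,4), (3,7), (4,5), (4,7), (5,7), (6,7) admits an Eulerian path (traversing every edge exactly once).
No (4 vertices have odd degree: {2, 3, 4, 6}; Eulerian path requires 0 or 2)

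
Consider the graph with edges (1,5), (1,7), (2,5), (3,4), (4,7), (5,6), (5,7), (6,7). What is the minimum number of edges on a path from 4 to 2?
3 (path: 4 -> 7 -> 5 -> 2, 3 edges)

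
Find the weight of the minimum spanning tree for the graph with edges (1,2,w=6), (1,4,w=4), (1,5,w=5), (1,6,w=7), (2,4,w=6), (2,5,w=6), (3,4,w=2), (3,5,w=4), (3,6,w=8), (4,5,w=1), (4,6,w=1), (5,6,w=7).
14 (MST edges: (1,2,w=6), (1,4,w=4), (3,4,w=2), (4,5,w=1), (4,6,w=1); sum of weights 6 + 4 + 2 + 1 + 1 = 14)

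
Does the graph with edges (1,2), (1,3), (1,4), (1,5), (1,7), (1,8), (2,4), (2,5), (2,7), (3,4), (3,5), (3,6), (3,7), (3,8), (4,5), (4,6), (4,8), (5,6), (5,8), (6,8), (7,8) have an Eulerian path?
Yes — and in fact it has an Eulerian circuit (the graph is connected and all 8 vertices have even degree)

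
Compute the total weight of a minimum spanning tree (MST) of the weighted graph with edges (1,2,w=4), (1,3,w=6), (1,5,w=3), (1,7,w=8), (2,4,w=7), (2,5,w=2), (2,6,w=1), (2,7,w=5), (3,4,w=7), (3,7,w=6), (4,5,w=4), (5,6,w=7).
21 (MST edges: (1,3,w=6), (1,5,w=3), (2,5,w=2), (2,6,w=1), (2,7,w=5), (4,5,w=4); sum of weights 6 + 3 + 2 + 1 + 5 + 4 = 21)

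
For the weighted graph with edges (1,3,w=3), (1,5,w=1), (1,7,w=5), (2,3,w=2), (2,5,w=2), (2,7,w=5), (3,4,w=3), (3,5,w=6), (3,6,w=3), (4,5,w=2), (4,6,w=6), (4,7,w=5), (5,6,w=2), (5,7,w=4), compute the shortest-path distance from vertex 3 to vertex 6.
3 (path: 3 -> 6; weights 3 = 3)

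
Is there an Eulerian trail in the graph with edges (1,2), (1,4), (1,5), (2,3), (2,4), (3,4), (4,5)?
Yes (the graph is connected and exactly 2 vertices have odd degree: {1, 2}; any Eulerian path must start and end at those)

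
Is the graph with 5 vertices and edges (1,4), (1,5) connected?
No, it has 3 components: {1, 4, 5}, {2}, {3}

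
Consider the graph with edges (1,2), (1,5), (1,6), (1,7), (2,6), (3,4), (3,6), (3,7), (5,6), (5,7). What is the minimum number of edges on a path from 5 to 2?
2 (path: 5 -> 6 -> 2, 2 edges)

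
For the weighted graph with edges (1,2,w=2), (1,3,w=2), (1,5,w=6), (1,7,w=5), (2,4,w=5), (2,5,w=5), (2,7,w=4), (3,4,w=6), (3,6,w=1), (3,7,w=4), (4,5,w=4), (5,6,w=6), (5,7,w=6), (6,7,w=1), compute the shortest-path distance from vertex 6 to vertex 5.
6 (path: 6 -> 5; weights 6 = 6)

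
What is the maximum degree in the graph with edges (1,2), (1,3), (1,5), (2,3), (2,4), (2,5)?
4 (attained at vertex 2)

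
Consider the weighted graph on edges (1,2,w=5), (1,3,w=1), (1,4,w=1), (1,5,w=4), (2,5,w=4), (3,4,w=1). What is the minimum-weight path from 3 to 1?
1 (path: 3 -> 1; weights 1 = 1)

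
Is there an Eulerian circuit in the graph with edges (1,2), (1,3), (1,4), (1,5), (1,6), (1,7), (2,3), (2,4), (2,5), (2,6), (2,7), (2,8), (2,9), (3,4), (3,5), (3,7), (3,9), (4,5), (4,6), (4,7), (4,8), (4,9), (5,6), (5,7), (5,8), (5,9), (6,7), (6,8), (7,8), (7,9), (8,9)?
Yes (the graph is connected and all 9 vertices have even degree)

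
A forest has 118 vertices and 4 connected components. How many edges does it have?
114 (Each of the 4 component trees on V_i vertices has V_i - 1 edges; summing gives V - C = 118 - 4 = 114)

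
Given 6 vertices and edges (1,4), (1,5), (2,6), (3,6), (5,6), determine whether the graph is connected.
Yes (BFS from 1 visits [1, 4, 5, 6, 2, 3] — all 6 vertices reached)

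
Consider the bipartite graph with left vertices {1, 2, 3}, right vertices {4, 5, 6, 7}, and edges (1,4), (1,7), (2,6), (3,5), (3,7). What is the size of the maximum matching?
3 (matching: (1,7), (2,6), (3,5); upper bound min(|L|,|R|) = min(3,4) = 3)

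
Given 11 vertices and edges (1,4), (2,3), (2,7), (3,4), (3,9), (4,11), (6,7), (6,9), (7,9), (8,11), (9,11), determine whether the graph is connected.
No, it has 3 components: {1, 2, 3, 4, 6, 7, 8, 9, 11}, {5}, {10}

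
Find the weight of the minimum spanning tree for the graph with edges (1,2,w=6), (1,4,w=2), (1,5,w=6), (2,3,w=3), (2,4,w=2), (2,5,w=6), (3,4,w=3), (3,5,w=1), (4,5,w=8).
8 (MST edges: (1,4,w=2), (2,3,w=3), (2,4,w=2), (3,5,w=1); sum of weights 2 + 3 + 2 + 1 = 8)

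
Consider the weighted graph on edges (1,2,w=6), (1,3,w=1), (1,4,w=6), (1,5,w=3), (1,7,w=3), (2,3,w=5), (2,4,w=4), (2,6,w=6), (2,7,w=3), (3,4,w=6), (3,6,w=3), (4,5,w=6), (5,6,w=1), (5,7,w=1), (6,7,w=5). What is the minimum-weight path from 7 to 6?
2 (path: 7 -> 5 -> 6; weights 1 + 1 = 2)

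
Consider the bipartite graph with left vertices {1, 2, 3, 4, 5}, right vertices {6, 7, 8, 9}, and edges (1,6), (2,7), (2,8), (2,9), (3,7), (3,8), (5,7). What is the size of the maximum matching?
4 (matching: (1,6), (2,9), (3,8), (5,7); upper bound min(|L|,|R|) = min(5,4) = 4)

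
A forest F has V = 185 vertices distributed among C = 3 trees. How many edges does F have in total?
182 (Each of the 3 component trees on V_i vertices has V_i - 1 edges; summing gives V - C = 185 - 3 = 182)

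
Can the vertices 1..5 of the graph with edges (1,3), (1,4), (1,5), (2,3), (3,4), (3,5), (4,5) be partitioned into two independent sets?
No (odd cycle of length 3: 4 -> 1 -> 3 -> 4)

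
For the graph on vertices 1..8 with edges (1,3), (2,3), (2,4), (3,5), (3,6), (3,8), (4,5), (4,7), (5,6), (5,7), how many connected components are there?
1 (components: {1, 2, 3, 4, 5, 6, 7, 8})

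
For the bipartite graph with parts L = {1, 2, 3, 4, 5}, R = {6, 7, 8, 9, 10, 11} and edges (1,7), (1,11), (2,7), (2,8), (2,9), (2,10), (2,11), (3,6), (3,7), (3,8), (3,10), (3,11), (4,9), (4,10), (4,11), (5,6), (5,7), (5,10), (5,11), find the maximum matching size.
5 (matching: (1,11), (2,10), (3,8), (4,9), (5,7); upper bound min(|L|,|R|) = min(5,6) = 5)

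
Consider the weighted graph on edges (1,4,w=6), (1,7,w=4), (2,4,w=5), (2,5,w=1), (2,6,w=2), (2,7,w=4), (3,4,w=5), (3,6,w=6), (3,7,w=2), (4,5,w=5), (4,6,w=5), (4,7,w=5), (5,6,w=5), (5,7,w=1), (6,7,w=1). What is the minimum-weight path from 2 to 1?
6 (path: 2 -> 5 -> 7 -> 1; weights 1 + 1 + 4 = 6)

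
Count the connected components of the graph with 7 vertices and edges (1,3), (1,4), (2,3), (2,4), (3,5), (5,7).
2 (components: {1, 2, 3, 4, 5, 7}, {6})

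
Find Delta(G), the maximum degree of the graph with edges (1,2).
1 (attained at vertices 1, 2)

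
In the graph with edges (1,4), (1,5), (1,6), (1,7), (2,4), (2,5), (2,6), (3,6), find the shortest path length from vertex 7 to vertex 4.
2 (path: 7 -> 1 -> 4, 2 edges)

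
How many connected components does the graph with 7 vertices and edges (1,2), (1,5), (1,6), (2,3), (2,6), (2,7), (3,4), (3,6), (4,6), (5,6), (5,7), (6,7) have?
1 (components: {1, 2, 3, 4, 5, 6, 7})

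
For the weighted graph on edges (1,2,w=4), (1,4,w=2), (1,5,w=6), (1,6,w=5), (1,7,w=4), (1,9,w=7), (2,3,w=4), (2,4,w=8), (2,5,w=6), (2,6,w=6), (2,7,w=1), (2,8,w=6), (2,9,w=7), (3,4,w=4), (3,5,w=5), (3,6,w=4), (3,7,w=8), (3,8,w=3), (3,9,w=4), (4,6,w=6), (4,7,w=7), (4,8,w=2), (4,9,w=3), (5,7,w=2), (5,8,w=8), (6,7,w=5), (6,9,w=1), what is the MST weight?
18 (MST edges: (1,2,w=4), (1,4,w=2), (2,7,w=1), (3,8,w=3), (4,8,w=2), (4,9,w=3), (5,7,w=2), (6,9,w=1); sum of weights 4 + 2 + 1 + 3 + 2 + 3 + 2 + 1 = 18)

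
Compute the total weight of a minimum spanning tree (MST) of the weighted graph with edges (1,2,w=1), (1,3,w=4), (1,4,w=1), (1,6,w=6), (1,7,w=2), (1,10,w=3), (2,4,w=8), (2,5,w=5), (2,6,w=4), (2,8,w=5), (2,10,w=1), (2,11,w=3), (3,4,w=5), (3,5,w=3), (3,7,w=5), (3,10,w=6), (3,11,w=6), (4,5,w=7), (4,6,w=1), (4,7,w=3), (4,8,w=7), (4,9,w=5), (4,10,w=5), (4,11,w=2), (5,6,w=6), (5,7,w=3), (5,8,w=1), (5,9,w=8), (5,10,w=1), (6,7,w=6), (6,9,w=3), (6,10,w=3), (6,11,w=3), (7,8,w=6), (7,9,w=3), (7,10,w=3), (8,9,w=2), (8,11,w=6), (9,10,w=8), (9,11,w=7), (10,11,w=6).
15 (MST edges: (1,2,w=1), (1,4,w=1), (1,7,w=2), (2,10,w=1), (3,5,w=3), (4,6,w=1), (4,11,w=2), (5,8,w=1), (5,10,w=1), (8,9,w=2); sum of weights 1 + 1 + 2 + 1 + 3 + 1 + 2 + 1 + 1 + 2 = 15)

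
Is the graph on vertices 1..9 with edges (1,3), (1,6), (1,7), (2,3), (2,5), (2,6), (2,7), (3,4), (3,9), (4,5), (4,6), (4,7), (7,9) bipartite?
Yes. Partition: {1, 2, 4, 8, 9}, {3, 5, 6, 7}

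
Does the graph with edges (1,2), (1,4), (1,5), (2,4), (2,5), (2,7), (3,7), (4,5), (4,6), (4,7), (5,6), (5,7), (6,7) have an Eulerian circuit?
No (6 vertices have odd degree: {1, 3, 4, 5, 6, 7}; Eulerian circuit requires 0)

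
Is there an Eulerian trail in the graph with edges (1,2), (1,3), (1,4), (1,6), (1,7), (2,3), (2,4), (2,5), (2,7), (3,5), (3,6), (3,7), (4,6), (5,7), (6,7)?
No (6 vertices have odd degree: {1, 2, 3, 4, 5, 7}; Eulerian path requires 0 or 2)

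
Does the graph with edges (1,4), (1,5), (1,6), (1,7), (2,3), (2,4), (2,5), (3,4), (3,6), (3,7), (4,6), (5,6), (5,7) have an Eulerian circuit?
No (2 vertices have odd degree: {2, 7}; Eulerian circuit requires 0)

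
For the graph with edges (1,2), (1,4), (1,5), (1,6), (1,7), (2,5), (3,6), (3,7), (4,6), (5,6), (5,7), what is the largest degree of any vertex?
5 (attained at vertex 1)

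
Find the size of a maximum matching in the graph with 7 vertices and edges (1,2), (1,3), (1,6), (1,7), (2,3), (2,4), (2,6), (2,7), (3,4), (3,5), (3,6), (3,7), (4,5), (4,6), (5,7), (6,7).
3 (matching: (1,7), (3,6), (4,5); upper bound floor(n/2) = floor(7/2) = 3)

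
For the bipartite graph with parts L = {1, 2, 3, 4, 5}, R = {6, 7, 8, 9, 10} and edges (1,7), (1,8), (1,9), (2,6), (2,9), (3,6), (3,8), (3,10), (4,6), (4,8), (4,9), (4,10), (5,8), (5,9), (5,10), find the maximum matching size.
5 (matching: (1,7), (2,9), (3,10), (4,6), (5,8); upper bound min(|L|,|R|) = min(5,5) = 5)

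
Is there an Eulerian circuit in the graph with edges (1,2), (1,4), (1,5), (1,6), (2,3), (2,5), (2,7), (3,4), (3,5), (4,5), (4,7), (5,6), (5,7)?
No (2 vertices have odd degree: {3, 7}; Eulerian circuit requires 0)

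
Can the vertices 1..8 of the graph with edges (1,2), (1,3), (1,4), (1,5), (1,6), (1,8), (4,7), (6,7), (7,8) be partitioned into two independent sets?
Yes. Partition: {1, 7}, {2, 3, 4, 5, 6, 8}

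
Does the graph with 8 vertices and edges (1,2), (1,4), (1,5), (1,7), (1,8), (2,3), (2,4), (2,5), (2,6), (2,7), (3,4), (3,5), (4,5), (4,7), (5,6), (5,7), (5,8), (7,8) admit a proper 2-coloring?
No (odd cycle of length 3: 8 -> 1 -> 5 -> 8)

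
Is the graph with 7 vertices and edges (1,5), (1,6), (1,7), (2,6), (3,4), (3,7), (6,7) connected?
Yes (BFS from 1 visits [1, 5, 6, 7, 2, 3, 4] — all 7 vertices reached)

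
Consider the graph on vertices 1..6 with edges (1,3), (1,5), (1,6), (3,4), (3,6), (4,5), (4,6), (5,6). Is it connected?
No, it has 2 components: {1, 3, 4, 5, 6}, {2}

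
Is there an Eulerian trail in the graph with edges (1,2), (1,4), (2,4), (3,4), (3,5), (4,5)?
Yes — and in fact it has an Eulerian circuit (the graph is connected and all 5 vertices have even degree)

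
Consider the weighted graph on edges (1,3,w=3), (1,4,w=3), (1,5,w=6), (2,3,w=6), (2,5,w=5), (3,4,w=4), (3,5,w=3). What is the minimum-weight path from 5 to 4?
7 (path: 5 -> 3 -> 4; weights 3 + 4 = 7)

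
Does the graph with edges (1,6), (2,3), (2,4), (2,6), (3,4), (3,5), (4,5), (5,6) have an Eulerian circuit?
No (6 vertices have odd degree: {1, 2, 3, 4, 5, 6}; Eulerian circuit requires 0)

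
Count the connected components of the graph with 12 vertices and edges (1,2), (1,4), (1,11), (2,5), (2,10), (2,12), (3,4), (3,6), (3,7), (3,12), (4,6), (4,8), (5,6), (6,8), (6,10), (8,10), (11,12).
2 (components: {1, 2, 3, 4, 5, 6, 7, 8, 10, 11, 12}, {9})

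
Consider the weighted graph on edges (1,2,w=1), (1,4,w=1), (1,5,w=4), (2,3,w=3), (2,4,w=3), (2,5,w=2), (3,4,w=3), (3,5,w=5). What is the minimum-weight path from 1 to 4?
1 (path: 1 -> 4; weights 1 = 1)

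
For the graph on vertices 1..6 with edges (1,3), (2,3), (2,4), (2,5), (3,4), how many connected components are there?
2 (components: {1, 2, 3, 4, 5}, {6})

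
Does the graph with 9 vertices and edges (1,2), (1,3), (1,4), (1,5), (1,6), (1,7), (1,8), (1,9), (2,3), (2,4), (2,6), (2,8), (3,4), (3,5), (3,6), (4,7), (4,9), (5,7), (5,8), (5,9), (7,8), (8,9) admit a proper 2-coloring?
No (odd cycle of length 3: 5 -> 1 -> 3 -> 5)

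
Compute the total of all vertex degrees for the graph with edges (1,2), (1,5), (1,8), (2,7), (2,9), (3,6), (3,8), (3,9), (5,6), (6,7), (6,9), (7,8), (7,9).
26 (handshake: sum of degrees = 2|E| = 2 x 13 = 26)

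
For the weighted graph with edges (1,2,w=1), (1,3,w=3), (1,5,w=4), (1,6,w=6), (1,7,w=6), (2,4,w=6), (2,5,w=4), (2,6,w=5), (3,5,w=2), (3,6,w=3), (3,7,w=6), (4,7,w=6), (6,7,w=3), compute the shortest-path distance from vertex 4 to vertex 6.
9 (path: 4 -> 7 -> 6; weights 6 + 3 = 9)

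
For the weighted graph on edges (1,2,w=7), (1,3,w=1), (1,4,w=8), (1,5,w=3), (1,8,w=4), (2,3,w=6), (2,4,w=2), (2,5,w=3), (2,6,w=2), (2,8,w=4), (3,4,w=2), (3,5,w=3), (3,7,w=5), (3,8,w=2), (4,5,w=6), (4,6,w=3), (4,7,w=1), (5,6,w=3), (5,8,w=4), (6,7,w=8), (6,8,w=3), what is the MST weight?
13 (MST edges: (1,3,w=1), (1,5,w=3), (2,4,w=2), (2,6,w=2), (3,4,w=2), (3,8,w=2), (4,7,w=1); sum of weights 1 + 3 + 2 + 2 + 2 + 2 + 1 = 13)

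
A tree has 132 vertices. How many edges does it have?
131 (A tree on V vertices has V - 1 edges, so 132 - 1 = 131)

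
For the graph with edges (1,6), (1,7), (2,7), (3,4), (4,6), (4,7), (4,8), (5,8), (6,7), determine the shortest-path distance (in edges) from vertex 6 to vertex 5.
3 (path: 6 -> 4 -> 8 -> 5, 3 edges)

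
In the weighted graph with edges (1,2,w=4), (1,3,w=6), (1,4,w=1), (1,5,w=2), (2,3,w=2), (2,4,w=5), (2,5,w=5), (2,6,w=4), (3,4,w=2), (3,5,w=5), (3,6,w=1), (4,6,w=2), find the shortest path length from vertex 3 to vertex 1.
3 (path: 3 -> 4 -> 1; weights 2 + 1 = 3)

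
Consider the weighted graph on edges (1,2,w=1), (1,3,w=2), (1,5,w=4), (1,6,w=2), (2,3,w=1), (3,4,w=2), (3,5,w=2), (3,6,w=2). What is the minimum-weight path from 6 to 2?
3 (path: 6 -> 3 -> 2; weights 2 + 1 = 3)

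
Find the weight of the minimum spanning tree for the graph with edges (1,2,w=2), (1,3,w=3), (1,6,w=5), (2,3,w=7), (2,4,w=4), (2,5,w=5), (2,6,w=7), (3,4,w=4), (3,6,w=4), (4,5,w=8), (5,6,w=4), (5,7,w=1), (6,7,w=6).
18 (MST edges: (1,2,w=2), (1,3,w=3), (2,4,w=4), (3,6,w=4), (5,6,w=4), (5,7,w=1); sum of weights 2 + 3 + 4 + 4 + 4 + 1 = 18)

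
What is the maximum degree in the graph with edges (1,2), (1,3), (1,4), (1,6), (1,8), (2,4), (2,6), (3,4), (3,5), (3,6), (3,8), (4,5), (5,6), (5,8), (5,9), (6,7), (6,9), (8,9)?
6 (attained at vertex 6)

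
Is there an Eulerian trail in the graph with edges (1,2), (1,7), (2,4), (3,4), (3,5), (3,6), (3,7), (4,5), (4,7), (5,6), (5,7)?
Yes — and in fact it has an Eulerian circuit (the graph is connected and all 7 vertices have even degree)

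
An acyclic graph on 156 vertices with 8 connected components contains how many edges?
148 (Each of the 8 component trees on V_i vertices has V_i - 1 edges; summing gives V - C = 156 - 8 = 148)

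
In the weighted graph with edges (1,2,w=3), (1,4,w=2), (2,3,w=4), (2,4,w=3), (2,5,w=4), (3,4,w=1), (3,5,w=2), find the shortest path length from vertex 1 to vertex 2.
3 (path: 1 -> 2; weights 3 = 3)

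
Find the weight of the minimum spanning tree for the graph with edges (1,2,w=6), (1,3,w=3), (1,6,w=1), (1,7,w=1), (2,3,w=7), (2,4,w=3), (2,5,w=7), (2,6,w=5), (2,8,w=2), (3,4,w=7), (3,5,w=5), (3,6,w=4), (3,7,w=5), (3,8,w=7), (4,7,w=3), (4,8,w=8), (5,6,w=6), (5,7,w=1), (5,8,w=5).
14 (MST edges: (1,3,w=3), (1,6,w=1), (1,7,w=1), (2,4,w=3), (2,8,w=2), (4,7,w=3), (5,7,w=1); sum of weights 3 + 1 + 1 + 3 + 2 + 3 + 1 = 14)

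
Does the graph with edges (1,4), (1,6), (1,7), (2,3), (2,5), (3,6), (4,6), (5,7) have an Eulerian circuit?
No (2 vertices have odd degree: {1, 6}; Eulerian circuit requires 0)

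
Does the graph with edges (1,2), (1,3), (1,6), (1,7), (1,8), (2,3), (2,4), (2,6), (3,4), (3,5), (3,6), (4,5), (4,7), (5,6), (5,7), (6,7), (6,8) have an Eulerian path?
Yes (the graph is connected and exactly 2 vertices have odd degree: {1, 3}; any Eulerian path must start and end at those)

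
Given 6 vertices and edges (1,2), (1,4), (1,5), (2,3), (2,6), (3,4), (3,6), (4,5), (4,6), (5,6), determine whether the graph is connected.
Yes (BFS from 1 visits [1, 2, 4, 5, 3, 6] — all 6 vertices reached)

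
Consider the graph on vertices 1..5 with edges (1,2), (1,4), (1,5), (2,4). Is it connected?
No, it has 2 components: {1, 2, 4, 5}, {3}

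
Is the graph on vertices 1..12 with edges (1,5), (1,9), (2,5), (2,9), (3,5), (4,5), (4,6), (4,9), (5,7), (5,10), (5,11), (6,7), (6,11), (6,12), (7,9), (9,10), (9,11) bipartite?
Yes. Partition: {1, 2, 3, 4, 7, 8, 10, 11, 12}, {5, 6, 9}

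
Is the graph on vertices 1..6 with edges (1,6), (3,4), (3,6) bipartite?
Yes. Partition: {1, 2, 3, 5}, {4, 6}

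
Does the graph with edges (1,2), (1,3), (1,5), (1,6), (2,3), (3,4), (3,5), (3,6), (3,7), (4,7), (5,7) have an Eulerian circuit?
No (2 vertices have odd degree: {5, 7}; Eulerian circuit requires 0)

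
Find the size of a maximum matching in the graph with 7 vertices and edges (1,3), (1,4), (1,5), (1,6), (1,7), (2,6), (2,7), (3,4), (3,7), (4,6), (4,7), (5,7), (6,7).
3 (matching: (1,5), (2,6), (4,7); upper bound floor(n/2) = floor(7/2) = 3)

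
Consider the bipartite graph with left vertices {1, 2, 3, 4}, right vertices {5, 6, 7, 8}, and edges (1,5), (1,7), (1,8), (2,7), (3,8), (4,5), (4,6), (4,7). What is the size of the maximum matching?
4 (matching: (1,5), (2,7), (3,8), (4,6); upper bound min(|L|,|R|) = min(4,4) = 4)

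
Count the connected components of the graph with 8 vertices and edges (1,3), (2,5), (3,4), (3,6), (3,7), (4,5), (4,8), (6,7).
1 (components: {1, 2, 3, 4, 5, 6, 7, 8})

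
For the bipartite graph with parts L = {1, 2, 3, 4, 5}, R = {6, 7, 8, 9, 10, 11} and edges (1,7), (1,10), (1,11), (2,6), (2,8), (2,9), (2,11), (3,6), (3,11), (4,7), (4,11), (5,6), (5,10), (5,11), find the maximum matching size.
5 (matching: (1,11), (2,9), (3,6), (4,7), (5,10); upper bound min(|L|,|R|) = min(5,6) = 5)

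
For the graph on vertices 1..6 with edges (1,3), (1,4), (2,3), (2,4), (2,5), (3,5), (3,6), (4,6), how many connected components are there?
1 (components: {1, 2, 3, 4, 5, 6})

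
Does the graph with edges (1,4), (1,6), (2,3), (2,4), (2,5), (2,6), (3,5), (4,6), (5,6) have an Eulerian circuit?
No (2 vertices have odd degree: {4, 5}; Eulerian circuit requires 0)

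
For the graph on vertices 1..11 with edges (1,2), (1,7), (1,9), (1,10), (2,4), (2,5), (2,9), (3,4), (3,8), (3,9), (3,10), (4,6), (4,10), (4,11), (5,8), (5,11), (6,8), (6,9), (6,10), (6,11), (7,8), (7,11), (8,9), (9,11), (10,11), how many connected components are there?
1 (components: {1, 2, 3, 4, 5, 6, 7, 8, 9, 10, 11})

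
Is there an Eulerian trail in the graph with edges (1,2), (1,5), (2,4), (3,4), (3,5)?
Yes — and in fact it has an Eulerian circuit (the graph is connected and all 5 vertices have even degree)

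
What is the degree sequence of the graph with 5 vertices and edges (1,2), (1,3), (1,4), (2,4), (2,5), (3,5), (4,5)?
[3, 3, 3, 3, 2] (degrees: deg(1)=3, deg(2)=3, deg(3)=2, deg(4)=3, deg(5)=3)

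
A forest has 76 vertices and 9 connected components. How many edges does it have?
67 (Each of the 9 component trees on V_i vertices has V_i - 1 edges; summing gives V - C = 76 - 9 = 67)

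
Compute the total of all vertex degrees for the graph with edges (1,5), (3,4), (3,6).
6 (handshake: sum of degrees = 2|E| = 2 x 3 = 6)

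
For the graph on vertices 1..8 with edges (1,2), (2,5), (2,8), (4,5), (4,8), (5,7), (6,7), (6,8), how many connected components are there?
2 (components: {1, 2, 4, 5, 6, 7, 8}, {3})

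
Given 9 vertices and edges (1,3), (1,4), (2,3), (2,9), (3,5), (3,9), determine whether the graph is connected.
No, it has 4 components: {1, 2, 3, 4, 5, 9}, {6}, {7}, {8}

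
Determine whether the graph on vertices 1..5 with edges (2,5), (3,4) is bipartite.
Yes. Partition: {1, 2, 3}, {4, 5}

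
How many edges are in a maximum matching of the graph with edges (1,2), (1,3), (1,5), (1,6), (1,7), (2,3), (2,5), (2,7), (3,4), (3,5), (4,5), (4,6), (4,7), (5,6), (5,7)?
3 (matching: (1,6), (2,7), (3,5); upper bound floor(n/2) = floor(7/2) = 3)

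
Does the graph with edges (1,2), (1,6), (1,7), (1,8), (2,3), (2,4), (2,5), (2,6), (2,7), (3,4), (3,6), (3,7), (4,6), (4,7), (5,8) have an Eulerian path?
Yes — and in fact it has an Eulerian circuit (the graph is connected and all 8 vertices have even degree)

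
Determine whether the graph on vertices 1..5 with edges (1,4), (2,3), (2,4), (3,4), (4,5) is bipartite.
No (odd cycle of length 3: 2 -> 4 -> 3 -> 2)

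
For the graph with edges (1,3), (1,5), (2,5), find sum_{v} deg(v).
6 (handshake: sum of degrees = 2|E| = 2 x 3 = 6)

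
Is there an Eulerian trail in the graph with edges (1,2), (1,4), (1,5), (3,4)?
No (4 vertices have odd degree: {1, 2, 3, 5}; Eulerian path requires 0 or 2)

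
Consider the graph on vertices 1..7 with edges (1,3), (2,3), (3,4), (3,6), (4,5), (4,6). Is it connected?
No, it has 2 components: {1, 2, 3, 4, 5, 6}, {7}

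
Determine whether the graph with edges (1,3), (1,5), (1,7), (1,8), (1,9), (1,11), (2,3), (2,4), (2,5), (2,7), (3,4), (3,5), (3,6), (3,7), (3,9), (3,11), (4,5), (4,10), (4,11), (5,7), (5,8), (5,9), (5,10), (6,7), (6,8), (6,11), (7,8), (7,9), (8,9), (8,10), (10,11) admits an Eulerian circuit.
No (4 vertices have odd degree: {4, 7, 9, 11}; Eulerian circuit requires 0)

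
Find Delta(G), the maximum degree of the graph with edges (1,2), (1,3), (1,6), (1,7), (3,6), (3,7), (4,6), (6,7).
4 (attained at vertices 1, 6)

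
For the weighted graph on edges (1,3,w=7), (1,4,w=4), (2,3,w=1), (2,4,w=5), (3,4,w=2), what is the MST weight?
7 (MST edges: (1,4,w=4), (2,3,w=1), (3,4,w=2); sum of weights 4 + 1 + 2 = 7)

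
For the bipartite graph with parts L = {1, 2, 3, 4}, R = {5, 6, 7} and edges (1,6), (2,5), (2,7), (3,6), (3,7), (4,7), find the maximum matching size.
3 (matching: (1,6), (2,5), (3,7); upper bound min(|L|,|R|) = min(4,3) = 3)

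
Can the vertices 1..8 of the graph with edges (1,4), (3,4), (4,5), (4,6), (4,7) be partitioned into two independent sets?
Yes. Partition: {1, 2, 3, 5, 6, 7, 8}, {4}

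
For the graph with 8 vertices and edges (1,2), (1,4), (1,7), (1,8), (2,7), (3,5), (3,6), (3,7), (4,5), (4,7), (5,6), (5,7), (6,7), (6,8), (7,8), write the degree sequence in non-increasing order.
[7, 4, 4, 4, 3, 3, 3, 2] (degrees: deg(1)=4, deg(2)=2, deg(3)=3, deg(4)=3, deg(5)=4, deg(6)=4, deg(7)=7, deg(8)=3)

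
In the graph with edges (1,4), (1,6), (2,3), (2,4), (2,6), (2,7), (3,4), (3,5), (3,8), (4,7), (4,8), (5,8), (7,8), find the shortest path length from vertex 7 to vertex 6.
2 (path: 7 -> 2 -> 6, 2 edges)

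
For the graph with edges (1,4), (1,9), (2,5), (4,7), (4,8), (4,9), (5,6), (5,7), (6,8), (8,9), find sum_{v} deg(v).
20 (handshake: sum of degrees = 2|E| = 2 x 10 = 20)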